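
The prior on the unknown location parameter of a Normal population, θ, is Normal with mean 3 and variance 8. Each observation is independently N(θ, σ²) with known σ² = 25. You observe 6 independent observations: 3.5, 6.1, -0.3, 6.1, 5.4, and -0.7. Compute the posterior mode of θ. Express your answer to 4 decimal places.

θ̂_MAP = 3.2301

n = 6; x̄ = (3.5 + 6.1 + (-0.3) + 6.1 + 5.4 + (-0.7))/6 = 20.1/6 = 3.35.
For a Normal prior and Normal likelihood with known variance, the posterior is Normal; its mode equals its mean, the precision-weighted average.
Prior precision 1/σ₀² = 1/8 = 0.125; data precision n/σ² = 6/25 = 0.24.
θ̂ = (0.125·3 + 0.24·3.35) / (0.125 + 0.24) = 1.179/0.365 = 1179/365 ≈ 3.2301.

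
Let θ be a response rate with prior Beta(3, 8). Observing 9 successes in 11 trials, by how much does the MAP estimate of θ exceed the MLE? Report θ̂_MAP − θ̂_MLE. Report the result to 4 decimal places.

Posterior is Beta(12, 10); MAP = (12−1)/(22−2) = 11/20 ≈ 0.55000.
MLE ignores the prior: θ̂_MLE = k/n = 9/11 ≈ 0.81818.
Difference = 11/20 − 9/11 = -59/220 ≈ -0.2682.

MAP − MLE = -0.2682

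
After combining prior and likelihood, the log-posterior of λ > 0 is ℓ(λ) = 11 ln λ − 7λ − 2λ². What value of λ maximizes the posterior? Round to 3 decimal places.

λ̂_MAP = 1.000

ℓ'(λ) = 11/λ − 7 − 4λ. Setting this to zero and multiplying by λ: 4λ² + 7λ − 11 = 0.
λ = (−7 + √(7² + 4·4·11)) / (2·4) = (−7 + √225) / 8 = (−7 + 15)/8 = 1.
ℓ''(λ) = −11/λ² − 4 < 0, confirming a maximum.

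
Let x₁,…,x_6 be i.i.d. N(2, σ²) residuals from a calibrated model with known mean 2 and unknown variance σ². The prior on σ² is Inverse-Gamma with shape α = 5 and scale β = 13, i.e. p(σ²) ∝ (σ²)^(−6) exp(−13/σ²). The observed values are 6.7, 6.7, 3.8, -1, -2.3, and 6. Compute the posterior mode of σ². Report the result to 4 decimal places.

σ̂²_MAP = 6.4950

Sum of squared deviations about the known mean: SS = (6.7−2)² + (6.7−2)² + (3.8−2)² + (-1−2)² + (-2.3−2)² + (6−2)² = 90.91.
The Normal likelihood contributes (σ²)^(−n/2) exp(−SS/(2σ²)), so the posterior is Inverse-Gamma(α + n/2, β + SS/2) = Inverse-Gamma(8, 58.455).
The mode of Inverse-Gamma(a, b) is b/(a+1) = 58.455/9 ≈ 6.4950.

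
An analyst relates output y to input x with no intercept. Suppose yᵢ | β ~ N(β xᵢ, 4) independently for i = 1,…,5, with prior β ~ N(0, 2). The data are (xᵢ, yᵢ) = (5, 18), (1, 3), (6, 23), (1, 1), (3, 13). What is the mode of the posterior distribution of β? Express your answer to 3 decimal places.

log p(β | y) = −Σ(yᵢ − βxᵢ)²/(2·4) − β²/(2·2) + const.
Setting the derivative to zero: Σxᵢ(yᵢ − βxᵢ)/4 − β/2 = 0, so β = Σxᵢyᵢ / (Σxᵢ² + σ²/τ²).
Σxᵢyᵢ = 5·18 + 1·3 + 6·23 + 1·1 + 3·13 = 271; Σxᵢ² = 72; σ²/τ² = 2.
β̂_MAP = 271 / (72 + 2) = 271/74 ≈ 3.662.

β̂_MAP = 3.662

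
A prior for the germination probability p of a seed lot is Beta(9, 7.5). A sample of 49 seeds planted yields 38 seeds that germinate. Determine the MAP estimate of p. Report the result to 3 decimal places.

Prior: Beta(9, 7.5).
Data: 38 successes in 49 trials. The binomial likelihood contributes p^38(1−p)^11, so the posterior is Beta(9+38, 7.5+11) = Beta(47, 18.5).
For Beta(a, b) with a, b > 1 the mode is (a−1)/(a+b−2) = 46/63.5 ≈ 0.724.

p̂_MAP = 0.724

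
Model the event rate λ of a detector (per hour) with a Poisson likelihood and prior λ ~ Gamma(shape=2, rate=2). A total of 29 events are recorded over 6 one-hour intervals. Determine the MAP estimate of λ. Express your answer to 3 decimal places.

λ̂_MAP = 3.750

Σxᵢ = 29, n = 6.
Posterior ∝ λe^(−2λ) · λ^29e^(−6λ) = λ^30e^(−8λ), i.e. Gamma(shape=31, rate=8).
The mode of a Gamma(a, b) with a ≥ 1 (shape–rate) is (a−1)/b = 30/8 ≈ 3.750.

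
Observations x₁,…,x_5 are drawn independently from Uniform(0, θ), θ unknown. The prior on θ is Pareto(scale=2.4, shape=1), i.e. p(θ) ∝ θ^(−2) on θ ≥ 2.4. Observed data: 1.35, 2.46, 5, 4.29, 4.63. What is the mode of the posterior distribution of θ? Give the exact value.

θ̂_MAP = 5

The Uniform(0, θ) likelihood is θ^(−n) for θ ≥ max(xᵢ), zero otherwise. Here max(xᵢ) = 5.
Posterior ∝ θ^(−2) · θ^(−5) = θ^(−7) on θ ≥ max(2.4, 5) = 5.
This density is strictly decreasing in θ, so the posterior mode lies at the lower boundary of the support.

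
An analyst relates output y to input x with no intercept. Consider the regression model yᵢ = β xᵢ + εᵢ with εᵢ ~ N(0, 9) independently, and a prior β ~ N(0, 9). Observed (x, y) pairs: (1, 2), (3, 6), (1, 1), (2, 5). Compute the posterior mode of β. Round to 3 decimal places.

log p(β | y) = −Σ(yᵢ − βxᵢ)²/(2·9) − β²/(2·9) + const.
Setting the derivative to zero: Σxᵢ(yᵢ − βxᵢ)/9 − β/9 = 0, so β = Σxᵢyᵢ / (Σxᵢ² + σ²/τ²).
Σxᵢyᵢ = 1·2 + 3·6 + 1·1 + 2·5 = 31; Σxᵢ² = 15; σ²/τ² = 1.
β̂_MAP = 31 / (15 + 1) = 31/16 ≈ 1.938.

β̂_MAP = 1.938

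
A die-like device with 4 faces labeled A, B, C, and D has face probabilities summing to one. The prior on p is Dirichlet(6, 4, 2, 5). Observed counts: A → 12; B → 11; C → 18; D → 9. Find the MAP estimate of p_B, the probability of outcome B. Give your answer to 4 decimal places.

The posterior is Dirichlet(αᵢ + nᵢ) = Dirichlet(18, 15, 20, 14).
For a Dirichlet(a₁,…,a_K) with all aᵢ > 1, the mode has j-th component (aⱼ − 1)/(Σaᵢ − K).
Here Σaᵢ = 67 and K = 4, so p_B = (15 − 1)/(67 − 4) = 14/63 ≈ 0.2222.

MAP estimate of p_B = 0.2222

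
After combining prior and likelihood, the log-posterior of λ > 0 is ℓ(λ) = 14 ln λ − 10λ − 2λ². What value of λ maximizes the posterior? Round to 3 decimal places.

λ̂_MAP = 1.000

ℓ'(λ) = 14/λ − 10 − 4λ. Setting this to zero and multiplying by λ: 4λ² + 10λ − 14 = 0.
λ = (−10 + √(10² + 4·4·14)) / (2·4) = (−10 + √324) / 8 = (−10 + 18)/8 = 1.
ℓ''(λ) = −14/λ² − 4 < 0, confirming a maximum.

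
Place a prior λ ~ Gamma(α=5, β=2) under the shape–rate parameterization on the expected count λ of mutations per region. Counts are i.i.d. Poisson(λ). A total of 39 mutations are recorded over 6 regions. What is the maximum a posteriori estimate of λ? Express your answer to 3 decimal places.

λ̂_MAP = 5.375

Σxᵢ = 39, n = 6.
Posterior ∝ λ^4e^(−2λ) · λ^39e^(−6λ) = λ^43e^(−8λ), i.e. Gamma(shape=44, rate=8).
The mode of a Gamma(a, b) with a ≥ 1 (shape–rate) is (a−1)/b = 43/8 ≈ 5.375.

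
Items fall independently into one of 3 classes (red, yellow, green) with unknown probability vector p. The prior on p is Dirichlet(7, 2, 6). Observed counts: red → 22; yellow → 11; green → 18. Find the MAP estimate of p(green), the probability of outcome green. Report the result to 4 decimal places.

The posterior is Dirichlet(αᵢ + nᵢ) = Dirichlet(29, 13, 24).
For a Dirichlet(a₁,…,a_K) with all aᵢ > 1, the mode has j-th component (aⱼ − 1)/(Σaᵢ − K).
Here Σaᵢ = 66 and K = 3, so p(green) = (24 − 1)/(66 − 3) = 23/63 ≈ 0.3651.

MAP estimate of p(green) = 0.3651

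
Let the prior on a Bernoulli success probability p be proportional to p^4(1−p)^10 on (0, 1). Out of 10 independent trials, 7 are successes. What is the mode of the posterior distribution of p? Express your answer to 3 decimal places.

The prior density ∝ p^4(1−p)^10 is the kernel of Beta(5, 11).
Data: 7 successes in 10 trials. The binomial likelihood contributes p^7(1−p)^3, so the posterior is Beta(5+7, 11+3) = Beta(12, 14).
For Beta(a, b) with a, b > 1 the mode is (a−1)/(a+b−2) = 11/24 ≈ 0.458.

p̂_MAP = 0.458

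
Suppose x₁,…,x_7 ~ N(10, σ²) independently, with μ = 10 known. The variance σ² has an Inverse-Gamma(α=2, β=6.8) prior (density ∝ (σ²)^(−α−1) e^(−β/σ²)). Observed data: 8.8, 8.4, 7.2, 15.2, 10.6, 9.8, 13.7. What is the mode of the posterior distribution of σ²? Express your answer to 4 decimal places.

Sum of squared deviations about the known mean: SS = (8.8−10)² + (8.4−10)² + (7.2−10)² + (15.2−10)² + (10.6−10)² + (9.8−10)² + (13.7−10)² = 52.97.
The Normal likelihood contributes (σ²)^(−n/2) exp(−SS/(2σ²)), so the posterior is Inverse-Gamma(α + n/2, β + SS/2) = Inverse-Gamma(5.5, 33.285).
The mode of Inverse-Gamma(a, b) is b/(a+1) = 33.285/6.5 ≈ 5.1208.

σ̂²_MAP = 5.1208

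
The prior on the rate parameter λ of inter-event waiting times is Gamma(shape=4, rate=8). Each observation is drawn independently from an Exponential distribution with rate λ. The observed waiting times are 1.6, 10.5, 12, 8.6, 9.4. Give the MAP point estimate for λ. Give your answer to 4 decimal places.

The Exponential(rate=λ) likelihood is ∝ λ^n e^(−λΣtᵢ). Here n = 5 and Σtᵢ = 1.6 + 10.5 + 12 + 8.6 + 9.4 = 42.1.
Posterior ∝ λ^3e^(−8λ) · λ^5e^(−42.1λ) = λ^8e^(−50.1λ), i.e. Gamma(9, 50.1).
Mode = (a−1)/b = 8/50.1 ≈ 0.1597.

λ̂_MAP = 0.1597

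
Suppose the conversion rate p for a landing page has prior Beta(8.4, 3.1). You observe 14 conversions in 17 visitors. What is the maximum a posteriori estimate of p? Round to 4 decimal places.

p̂_MAP = 0.8075

Prior: Beta(8.4, 3.1).
Data: 14 successes in 17 trials. The binomial likelihood contributes p^14(1−p)^3, so the posterior is Beta(8.4+14, 3.1+3) = Beta(22.4, 6.1).
For Beta(a, b) with a, b > 1 the mode is (a−1)/(a+b−2) = 21.4/26.5 ≈ 0.8075.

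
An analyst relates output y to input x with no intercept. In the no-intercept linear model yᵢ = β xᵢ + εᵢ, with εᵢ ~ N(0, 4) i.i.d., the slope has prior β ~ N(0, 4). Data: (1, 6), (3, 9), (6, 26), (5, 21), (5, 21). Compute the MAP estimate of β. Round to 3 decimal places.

β̂_MAP = 4.113

log p(β | y) = −Σ(yᵢ − βxᵢ)²/(2·4) − β²/(2·4) + const.
Setting the derivative to zero: Σxᵢ(yᵢ − βxᵢ)/4 − β/4 = 0, so β = Σxᵢyᵢ / (Σxᵢ² + σ²/τ²).
Σxᵢyᵢ = 1·6 + 3·9 + 6·26 + 5·21 + 5·21 = 399; Σxᵢ² = 96; σ²/τ² = 1.
β̂_MAP = 399 / (96 + 1) = 399/97 ≈ 4.113.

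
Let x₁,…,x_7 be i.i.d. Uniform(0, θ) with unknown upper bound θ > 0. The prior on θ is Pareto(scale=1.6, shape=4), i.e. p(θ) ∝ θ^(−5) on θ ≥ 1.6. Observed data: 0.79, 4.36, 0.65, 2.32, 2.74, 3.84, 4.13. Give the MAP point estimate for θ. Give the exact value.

θ̂_MAP = 4.36

The Uniform(0, θ) likelihood is θ^(−n) for θ ≥ max(xᵢ), zero otherwise. Here max(xᵢ) = 4.36.
Posterior ∝ θ^(−5) · θ^(−7) = θ^(−12) on θ ≥ max(1.6, 4.36) = 4.36.
This density is strictly decreasing in θ, so the posterior mode lies at the lower boundary of the support.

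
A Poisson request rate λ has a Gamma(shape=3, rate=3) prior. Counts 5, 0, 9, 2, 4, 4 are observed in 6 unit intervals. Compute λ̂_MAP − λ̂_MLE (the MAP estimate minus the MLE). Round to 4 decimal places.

Σxᵢ = 24. Posterior is Gamma(27, 9); MAP = (27−1)/9 = 26/9 ≈ 2.88889.
MLE = x̄ = 24/6 ≈ 4.00000.
Difference = 26/9 − 24/6 = -10/9 ≈ -1.1111.

MAP − MLE = -1.1111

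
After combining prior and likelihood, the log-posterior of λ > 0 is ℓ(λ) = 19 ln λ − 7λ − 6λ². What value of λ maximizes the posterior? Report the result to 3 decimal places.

λ̂_MAP = 1.000

ℓ'(λ) = 19/λ − 7 − 12λ. Setting this to zero and multiplying by λ: 12λ² + 7λ − 19 = 0.
λ = (−7 + √(7² + 4·12·19)) / (2·12) = (−7 + √961) / 24 = (−7 + 31)/24 = 1.
ℓ''(λ) = −19/λ² − 12 < 0, confirming a maximum.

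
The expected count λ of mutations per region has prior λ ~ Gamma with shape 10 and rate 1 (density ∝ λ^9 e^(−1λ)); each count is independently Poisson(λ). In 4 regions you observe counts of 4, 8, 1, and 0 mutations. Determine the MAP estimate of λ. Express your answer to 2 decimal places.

Σxᵢ = 4+8+1+0 = 13, with n = 4.
Posterior ∝ λ^9e^(−1λ) · λ^13e^(−4λ) = λ^22e^(−5λ), i.e. Gamma(shape=23, rate=5).
The mode of a Gamma(a, b) with a ≥ 1 (shape–rate) is (a−1)/b = 22/5 ≈ 4.40.

λ̂_MAP = 4.40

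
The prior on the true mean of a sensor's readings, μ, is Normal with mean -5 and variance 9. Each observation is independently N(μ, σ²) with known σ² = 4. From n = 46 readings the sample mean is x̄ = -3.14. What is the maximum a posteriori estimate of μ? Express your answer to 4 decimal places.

μ̂_MAP = -3.1578

n = 46, x̄ = -3.14.
For a Normal prior and Normal likelihood with known variance, the posterior is Normal; its mode equals its mean, the precision-weighted average.
Prior precision 1/σ₀² = 1/9; data precision n/σ² = 46/4 = 11.5.
μ̂ = ((1/9)·(-5) + 11.5·(-3.14)) / (1/9 + 11.5) = (-32999/900)/(209/18) = -32999/10450 ≈ -3.1578.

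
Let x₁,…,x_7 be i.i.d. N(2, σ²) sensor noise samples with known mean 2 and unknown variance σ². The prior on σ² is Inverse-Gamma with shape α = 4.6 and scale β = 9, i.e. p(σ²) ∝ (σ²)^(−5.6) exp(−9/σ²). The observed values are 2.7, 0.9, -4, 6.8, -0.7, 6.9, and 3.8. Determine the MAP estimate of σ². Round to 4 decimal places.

Sum of squared deviations about the known mean: SS = (2.7−2)² + (0.9−2)² + (-4−2)² + (6.8−2)² + (-0.7−2)² + (6.9−2)² + (3.8−2)² = 95.28.
The Normal likelihood contributes (σ²)^(−n/2) exp(−SS/(2σ²)), so the posterior is Inverse-Gamma(α + n/2, β + SS/2) = Inverse-Gamma(8.1, 56.64).
The mode of Inverse-Gamma(a, b) is b/(a+1) = 56.64/9.1 ≈ 6.2242.

σ̂²_MAP = 6.2242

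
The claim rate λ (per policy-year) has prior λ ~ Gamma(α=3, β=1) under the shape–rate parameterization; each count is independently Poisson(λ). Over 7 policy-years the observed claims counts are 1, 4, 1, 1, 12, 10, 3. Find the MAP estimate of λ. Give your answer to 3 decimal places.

Σxᵢ = 1+4+1+1+12+10+3 = 32, with n = 7.
Posterior ∝ λ^2e^(−1λ) · λ^32e^(−7λ) = λ^34e^(−8λ), i.e. Gamma(shape=35, rate=8).
The mode of a Gamma(a, b) with a ≥ 1 (shape–rate) is (a−1)/b = 34/8 ≈ 4.250.

λ̂_MAP = 4.250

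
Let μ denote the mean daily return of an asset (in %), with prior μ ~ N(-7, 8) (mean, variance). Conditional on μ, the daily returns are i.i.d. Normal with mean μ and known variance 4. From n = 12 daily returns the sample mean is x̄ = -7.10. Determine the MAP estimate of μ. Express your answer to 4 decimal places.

μ̂_MAP = -7.0960

n = 12, x̄ = -7.10.
For a Normal prior and Normal likelihood with known variance, the posterior is Normal; its mode equals its mean, the precision-weighted average.
Prior precision 1/σ₀² = 1/8 = 0.125; data precision n/σ² = 12/4 = 3.
μ̂ = (0.125·(-7) + 3·(-7.1)) / (0.125 + 3) = (-22.175)/3.125 = -7.0960.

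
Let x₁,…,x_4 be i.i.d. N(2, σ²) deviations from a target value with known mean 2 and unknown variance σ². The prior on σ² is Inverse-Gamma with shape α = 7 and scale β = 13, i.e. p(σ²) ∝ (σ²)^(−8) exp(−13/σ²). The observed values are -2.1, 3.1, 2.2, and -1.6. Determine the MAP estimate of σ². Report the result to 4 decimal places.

Sum of squared deviations about the known mean: SS = (-2.1−2)² + (3.1−2)² + (2.2−2)² + (-1.6−2)² = 31.02.
The Normal likelihood contributes (σ²)^(−n/2) exp(−SS/(2σ²)), so the posterior is Inverse-Gamma(α + n/2, β + SS/2) = Inverse-Gamma(9, 28.51).
The mode of Inverse-Gamma(a, b) is b/(a+1) = 28.51/10 ≈ 2.8510.

σ̂²_MAP = 2.8510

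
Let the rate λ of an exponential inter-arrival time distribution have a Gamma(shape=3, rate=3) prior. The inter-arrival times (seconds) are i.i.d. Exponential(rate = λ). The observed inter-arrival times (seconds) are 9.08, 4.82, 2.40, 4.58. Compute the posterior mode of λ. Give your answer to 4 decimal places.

The Exponential(rate=λ) likelihood is ∝ λ^n e^(−λΣtᵢ). Here n = 4 and Σtᵢ = 9.08 + 4.82 + 2.40 + 4.58 = 20.88.
Posterior ∝ λ^2e^(−3λ) · λ^4e^(−20.88λ) = λ^6e^(−23.88λ), i.e. Gamma(7, 23.88).
Mode = (a−1)/b = 6/23.88 ≈ 0.2513.

λ̂_MAP = 0.2513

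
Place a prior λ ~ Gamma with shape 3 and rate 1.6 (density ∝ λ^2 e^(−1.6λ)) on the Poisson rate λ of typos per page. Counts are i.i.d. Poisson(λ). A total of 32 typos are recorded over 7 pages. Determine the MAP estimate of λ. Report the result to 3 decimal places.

λ̂_MAP = 3.953

Σxᵢ = 32, n = 7.
Posterior ∝ λ^2e^(−1.6λ) · λ^32e^(−7λ) = λ^34e^(−8.6λ), i.e. Gamma(shape=35, rate=8.6).
The mode of a Gamma(a, b) with a ≥ 1 (shape–rate) is (a−1)/b = 34/8.6 ≈ 3.953.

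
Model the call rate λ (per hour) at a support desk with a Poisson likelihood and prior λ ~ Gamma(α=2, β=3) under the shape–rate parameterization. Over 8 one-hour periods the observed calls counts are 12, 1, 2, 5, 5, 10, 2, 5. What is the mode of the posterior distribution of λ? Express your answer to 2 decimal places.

Σxᵢ = 12+1+2+5+5+10+2+5 = 42, with n = 8.
Posterior ∝ λe^(−3λ) · λ^42e^(−8λ) = λ^43e^(−11λ), i.e. Gamma(shape=44, rate=11).
The mode of a Gamma(a, b) with a ≥ 1 (shape–rate) is (a−1)/b = 43/11 ≈ 3.91.

λ̂_MAP = 3.91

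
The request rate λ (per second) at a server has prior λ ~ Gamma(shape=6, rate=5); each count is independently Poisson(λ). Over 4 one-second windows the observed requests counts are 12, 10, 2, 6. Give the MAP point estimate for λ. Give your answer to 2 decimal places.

Σxᵢ = 12+10+2+6 = 30, with n = 4.
Posterior ∝ λ^5e^(−5λ) · λ^30e^(−4λ) = λ^35e^(−9λ), i.e. Gamma(shape=36, rate=9).
The mode of a Gamma(a, b) with a ≥ 1 (shape–rate) is (a−1)/b = 35/9 ≈ 3.89.

λ̂_MAP = 3.89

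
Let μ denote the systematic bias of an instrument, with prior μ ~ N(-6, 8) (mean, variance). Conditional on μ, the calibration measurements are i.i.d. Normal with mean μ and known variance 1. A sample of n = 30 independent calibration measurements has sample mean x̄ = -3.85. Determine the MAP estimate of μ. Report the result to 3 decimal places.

n = 30, x̄ = -3.85.
For a Normal prior and Normal likelihood with known variance, the posterior is Normal; its mode equals its mean, the precision-weighted average.
Prior precision 1/σ₀² = 1/8 = 0.125; data precision n/σ² = 30/1 = 30.
μ̂ = (0.125·(-6) + 30·(-3.85)) / (0.125 + 30) = (-116.25)/30.125 = -930/241 ≈ -3.859.

μ̂_MAP = -3.859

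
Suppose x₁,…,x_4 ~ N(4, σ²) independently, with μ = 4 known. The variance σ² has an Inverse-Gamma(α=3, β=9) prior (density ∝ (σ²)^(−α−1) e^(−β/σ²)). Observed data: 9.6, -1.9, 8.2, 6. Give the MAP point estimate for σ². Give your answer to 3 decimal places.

σ̂²_MAP = 8.818

Sum of squared deviations about the known mean: SS = (9.6−4)² + (-1.9−4)² + (8.2−4)² + (6−4)² = 87.81.
The Normal likelihood contributes (σ²)^(−n/2) exp(−SS/(2σ²)), so the posterior is Inverse-Gamma(α + n/2, β + SS/2) = Inverse-Gamma(5, 52.905).
The mode of Inverse-Gamma(a, b) is b/(a+1) = 52.905/6 ≈ 8.818.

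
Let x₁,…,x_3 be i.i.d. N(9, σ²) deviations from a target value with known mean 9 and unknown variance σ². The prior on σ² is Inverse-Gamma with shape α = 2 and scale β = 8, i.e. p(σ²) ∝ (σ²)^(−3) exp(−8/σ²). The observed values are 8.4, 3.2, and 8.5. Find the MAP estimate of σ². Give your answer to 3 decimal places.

Sum of squared deviations about the known mean: SS = (8.4−9)² + (3.2−9)² + (8.5−9)² = 34.25.
The Normal likelihood contributes (σ²)^(−n/2) exp(−SS/(2σ²)), so the posterior is Inverse-Gamma(α + n/2, β + SS/2) = Inverse-Gamma(3.5, 25.125).
The mode of Inverse-Gamma(a, b) is b/(a+1) = 25.125/4.5 ≈ 5.583.

σ̂²_MAP = 5.583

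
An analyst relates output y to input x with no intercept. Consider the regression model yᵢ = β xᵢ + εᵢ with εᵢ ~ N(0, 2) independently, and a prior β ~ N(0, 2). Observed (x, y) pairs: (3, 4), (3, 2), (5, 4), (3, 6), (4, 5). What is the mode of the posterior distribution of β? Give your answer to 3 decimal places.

β̂_MAP = 1.101

log p(β | y) = −Σ(yᵢ − βxᵢ)²/(2·2) − β²/(2·2) + const.
Setting the derivative to zero: Σxᵢ(yᵢ − βxᵢ)/2 − β/2 = 0, so β = Σxᵢyᵢ / (Σxᵢ² + σ²/τ²).
Σxᵢyᵢ = 3·4 + 3·2 + 5·4 + 3·6 + 4·5 = 76; Σxᵢ² = 68; σ²/τ² = 1.
β̂_MAP = 76 / (68 + 1) = 76/69 ≈ 1.101.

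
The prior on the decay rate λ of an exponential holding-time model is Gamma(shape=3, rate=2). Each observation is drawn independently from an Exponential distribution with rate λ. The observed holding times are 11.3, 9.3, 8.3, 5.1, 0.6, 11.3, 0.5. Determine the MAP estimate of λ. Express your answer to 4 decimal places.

The Exponential(rate=λ) likelihood is ∝ λ^n e^(−λΣtᵢ). Here n = 7 and Σtᵢ = 11.3 + 9.3 + 8.3 + 5.1 + 0.6 + 11.3 + 0.5 = 46.4.
Posterior ∝ λ^2e^(−2λ) · λ^7e^(−46.4λ) = λ^9e^(−48.4λ), i.e. Gamma(10, 48.4).
Mode = (a−1)/b = 9/48.4 ≈ 0.1860.

λ̂_MAP = 0.1860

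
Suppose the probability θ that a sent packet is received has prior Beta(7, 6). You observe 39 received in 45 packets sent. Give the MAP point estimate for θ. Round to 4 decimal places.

θ̂_MAP = 0.8036

Prior: Beta(7, 6).
Data: 39 successes in 45 trials. The binomial likelihood contributes θ^39(1−θ)^6, so the posterior is Beta(7+39, 6+6) = Beta(46, 12).
For Beta(a, b) with a, b > 1 the mode is (a−1)/(a+b−2) = 45/56 ≈ 0.8036.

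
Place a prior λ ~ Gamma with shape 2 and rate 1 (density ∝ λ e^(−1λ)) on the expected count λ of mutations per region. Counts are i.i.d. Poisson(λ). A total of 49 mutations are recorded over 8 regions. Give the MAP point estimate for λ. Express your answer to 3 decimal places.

Σxᵢ = 49, n = 8.
Posterior ∝ λe^(−1λ) · λ^49e^(−8λ) = λ^50e^(−9λ), i.e. Gamma(shape=51, rate=9).
The mode of a Gamma(a, b) with a ≥ 1 (shape–rate) is (a−1)/b = 50/9 ≈ 5.556.

λ̂_MAP = 5.556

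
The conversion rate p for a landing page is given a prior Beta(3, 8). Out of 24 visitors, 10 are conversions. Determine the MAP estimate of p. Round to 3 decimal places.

Prior: Beta(3, 8).
Data: 10 successes in 24 trials. The binomial likelihood contributes p^10(1−p)^14, so the posterior is Beta(3+10, 8+14) = Beta(13, 22).
For Beta(a, b) with a, b > 1 the mode is (a−1)/(a+b−2) = 12/33 ≈ 0.364.

p̂_MAP = 0.364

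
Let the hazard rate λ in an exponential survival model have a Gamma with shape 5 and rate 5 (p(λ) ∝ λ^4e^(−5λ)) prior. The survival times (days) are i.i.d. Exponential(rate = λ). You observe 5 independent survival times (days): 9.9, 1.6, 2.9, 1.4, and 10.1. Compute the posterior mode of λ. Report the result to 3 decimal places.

The Exponential(rate=λ) likelihood is ∝ λ^n e^(−λΣtᵢ). Here n = 5 and Σtᵢ = 9.9 + 1.6 + 2.9 + 1.4 + 10.1 = 25.9.
Posterior ∝ λ^4e^(−5λ) · λ^5e^(−25.9λ) = λ^9e^(−30.9λ), i.e. Gamma(10, 30.9).
Mode = (a−1)/b = 9/30.9 ≈ 0.291.

λ̂_MAP = 0.291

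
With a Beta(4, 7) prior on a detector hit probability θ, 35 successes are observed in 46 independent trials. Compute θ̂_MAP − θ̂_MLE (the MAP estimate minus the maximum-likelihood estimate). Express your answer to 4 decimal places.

MAP − MLE = -0.0700

Posterior is Beta(39, 18); MAP = (39−1)/(57−2) = 38/55 ≈ 0.69091.
MLE ignores the prior: θ̂_MLE = k/n = 35/46 ≈ 0.76087.
Difference = 38/55 − 35/46 = -177/2530 ≈ -0.0700.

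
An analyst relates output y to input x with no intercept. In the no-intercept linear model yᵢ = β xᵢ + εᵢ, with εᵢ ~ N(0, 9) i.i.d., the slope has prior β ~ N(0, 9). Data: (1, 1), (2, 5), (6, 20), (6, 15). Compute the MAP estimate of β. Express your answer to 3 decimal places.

log p(β | y) = −Σ(yᵢ − βxᵢ)²/(2·9) − β²/(2·9) + const.
Setting the derivative to zero: Σxᵢ(yᵢ − βxᵢ)/9 − β/9 = 0, so β = Σxᵢyᵢ / (Σxᵢ² + σ²/τ²).
Σxᵢyᵢ = 1·1 + 2·5 + 6·20 + 6·15 = 221; Σxᵢ² = 77; σ²/τ² = 1.
β̂_MAP = 221 / (77 + 1) = 221/78 ≈ 2.833.

β̂_MAP = 2.833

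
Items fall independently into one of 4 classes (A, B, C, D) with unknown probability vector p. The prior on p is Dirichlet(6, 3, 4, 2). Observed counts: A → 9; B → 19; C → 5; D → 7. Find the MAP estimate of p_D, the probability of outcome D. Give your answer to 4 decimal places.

The posterior is Dirichlet(αᵢ + nᵢ) = Dirichlet(15, 22, 9, 9).
For a Dirichlet(a₁,…,a_K) with all aᵢ > 1, the mode has j-th component (aⱼ − 1)/(Σaᵢ − K).
Here Σaᵢ = 55 and K = 4, so p_D = (9 − 1)/(55 − 4) = 8/51 ≈ 0.1569.

MAP estimate of p_D = 0.1569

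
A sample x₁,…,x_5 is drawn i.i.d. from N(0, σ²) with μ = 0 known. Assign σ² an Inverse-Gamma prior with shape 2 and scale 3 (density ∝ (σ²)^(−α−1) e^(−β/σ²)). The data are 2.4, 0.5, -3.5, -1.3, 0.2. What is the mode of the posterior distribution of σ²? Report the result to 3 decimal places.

σ̂²_MAP = 2.363

Sum of squared deviations about the known mean: SS = (2.4−0)² + (0.5−0)² + (-3.5−0)² + (-1.3−0)² + (0.2−0)² = 19.99.
The Normal likelihood contributes (σ²)^(−n/2) exp(−SS/(2σ²)), so the posterior is Inverse-Gamma(α + n/2, β + SS/2) = Inverse-Gamma(4.5, 12.995).
The mode of Inverse-Gamma(a, b) is b/(a+1) = 12.995/5.5 ≈ 2.363.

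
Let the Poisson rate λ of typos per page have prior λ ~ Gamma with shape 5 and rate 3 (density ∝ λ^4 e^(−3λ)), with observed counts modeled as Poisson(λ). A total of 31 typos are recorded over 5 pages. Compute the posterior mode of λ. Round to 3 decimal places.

λ̂_MAP = 4.375

Σxᵢ = 31, n = 5.
Posterior ∝ λ^4e^(−3λ) · λ^31e^(−5λ) = λ^35e^(−8λ), i.e. Gamma(shape=36, rate=8).
The mode of a Gamma(a, b) with a ≥ 1 (shape–rate) is (a−1)/b = 35/8 ≈ 4.375.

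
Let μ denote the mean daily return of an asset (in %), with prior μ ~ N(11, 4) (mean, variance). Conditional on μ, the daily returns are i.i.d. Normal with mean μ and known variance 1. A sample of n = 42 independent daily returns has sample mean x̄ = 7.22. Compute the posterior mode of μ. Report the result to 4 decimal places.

n = 42, x̄ = 7.22.
For a Normal prior and Normal likelihood with known variance, the posterior is Normal; its mode equals its mean, the precision-weighted average.
Prior precision 1/σ₀² = 1/4 = 0.25; data precision n/σ² = 42/1 = 42.
μ̂ = (0.25·11 + 42·7.22) / (0.25 + 42) = 305.99/42.25 = 30599/4225 ≈ 7.2424.

μ̂_MAP = 7.2424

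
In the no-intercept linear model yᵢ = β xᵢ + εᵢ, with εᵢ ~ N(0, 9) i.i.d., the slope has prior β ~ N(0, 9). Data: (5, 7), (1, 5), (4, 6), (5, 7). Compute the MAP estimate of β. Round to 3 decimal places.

β̂_MAP = 1.456

log p(β | y) = −Σ(yᵢ − βxᵢ)²/(2·9) − β²/(2·9) + const.
Setting the derivative to zero: Σxᵢ(yᵢ − βxᵢ)/9 − β/9 = 0, so β = Σxᵢyᵢ / (Σxᵢ² + σ²/τ²).
Σxᵢyᵢ = 5·7 + 1·5 + 4·6 + 5·7 = 99; Σxᵢ² = 67; σ²/τ² = 1.
β̂_MAP = 99 / (67 + 1) = 99/68 ≈ 1.456.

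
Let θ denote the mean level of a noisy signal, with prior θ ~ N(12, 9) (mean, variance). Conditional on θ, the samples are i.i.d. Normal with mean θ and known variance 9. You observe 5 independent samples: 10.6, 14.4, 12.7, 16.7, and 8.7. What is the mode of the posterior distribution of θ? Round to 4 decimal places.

n = 5; x̄ = (10.6 + 14.4 + 12.7 + 16.7 + 8.7)/5 = 63.1/5 = 12.62.
For a Normal prior and Normal likelihood with known variance, the posterior is Normal; its mode equals its mean, the precision-weighted average.
Prior precision 1/σ₀² = 1/9; data precision n/σ² = 5/9.
θ̂ = ((1/9)·12 + (5/9)·12.62) / (1/9 + 5/9) = (751/90)/(2/3) = 751/60 ≈ 12.5167.

θ̂_MAP = 12.5167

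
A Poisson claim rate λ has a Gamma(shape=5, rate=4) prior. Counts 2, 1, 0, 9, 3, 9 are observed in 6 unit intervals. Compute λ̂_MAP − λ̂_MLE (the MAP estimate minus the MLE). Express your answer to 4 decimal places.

Σxᵢ = 24. Posterior is Gamma(29, 10); MAP = (29−1)/10 = 28/10 ≈ 2.80000.
MLE = x̄ = 24/6 ≈ 4.00000.
Difference = 28/10 − 24/6 = -6/5 ≈ -1.2000.

MAP − MLE = -1.2000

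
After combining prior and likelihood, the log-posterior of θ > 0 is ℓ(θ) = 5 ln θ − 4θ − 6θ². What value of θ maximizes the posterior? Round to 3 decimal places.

θ̂_MAP = 0.500

ℓ'(θ) = 5/θ − 4 − 12θ. Setting this to zero and multiplying by θ: 12θ² + 4θ − 5 = 0.
θ = (−4 + √(4² + 4·12·5)) / (2·12) = (−4 + √256) / 24 = (−4 + 16)/24 = 1/2.
ℓ''(θ) = −5/θ² − 12 < 0, confirming a maximum.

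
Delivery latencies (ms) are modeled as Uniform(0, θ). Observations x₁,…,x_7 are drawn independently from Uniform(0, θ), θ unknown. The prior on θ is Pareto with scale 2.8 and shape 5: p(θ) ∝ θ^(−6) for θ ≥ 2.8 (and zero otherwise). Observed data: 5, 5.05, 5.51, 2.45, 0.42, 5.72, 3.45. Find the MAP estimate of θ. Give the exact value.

θ̂_MAP = 5.72

The Uniform(0, θ) likelihood is θ^(−n) for θ ≥ max(xᵢ), zero otherwise. Here max(xᵢ) = 5.72.
Posterior ∝ θ^(−6) · θ^(−7) = θ^(−13) on θ ≥ max(2.8, 5.72) = 5.72.
This density is strictly decreasing in θ, so the posterior mode lies at the lower boundary of the support.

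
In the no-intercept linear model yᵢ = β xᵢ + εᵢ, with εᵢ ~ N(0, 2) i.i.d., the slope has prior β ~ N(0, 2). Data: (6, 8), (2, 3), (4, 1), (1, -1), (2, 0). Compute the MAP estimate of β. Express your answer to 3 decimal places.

log p(β | y) = −Σ(yᵢ − βxᵢ)²/(2·2) − β²/(2·2) + const.
Setting the derivative to zero: Σxᵢ(yᵢ − βxᵢ)/2 − β/2 = 0, so β = Σxᵢyᵢ / (Σxᵢ² + σ²/τ²).
Σxᵢyᵢ = 6·8 + 2·3 + 4·1 + 1·(-1) + 2·0 = 57; Σxᵢ² = 61; σ²/τ² = 1.
β̂_MAP = 57 / (61 + 1) = 57/62 ≈ 0.919.

β̂_MAP = 0.919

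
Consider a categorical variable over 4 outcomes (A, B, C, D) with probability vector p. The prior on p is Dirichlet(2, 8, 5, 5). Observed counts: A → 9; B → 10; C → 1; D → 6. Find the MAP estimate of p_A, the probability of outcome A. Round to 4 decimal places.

MAP estimate of p_A = 0.2381

The posterior is Dirichlet(αᵢ + nᵢ) = Dirichlet(11, 18, 6, 11).
For a Dirichlet(a₁,…,a_K) with all aᵢ > 1, the mode has j-th component (aⱼ − 1)/(Σaᵢ − K).
Here Σaᵢ = 46 and K = 4, so p_A = (11 − 1)/(46 − 4) = 10/42 ≈ 0.2381.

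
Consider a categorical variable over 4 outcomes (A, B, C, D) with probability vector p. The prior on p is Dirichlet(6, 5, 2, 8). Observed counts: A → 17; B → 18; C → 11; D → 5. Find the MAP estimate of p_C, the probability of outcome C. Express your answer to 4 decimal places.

The posterior is Dirichlet(αᵢ + nᵢ) = Dirichlet(23, 23, 13, 13).
For a Dirichlet(a₁,…,a_K) with all aᵢ > 1, the mode has j-th component (aⱼ − 1)/(Σaᵢ − K).
Here Σaᵢ = 72 and K = 4, so p_C = (13 − 1)/(72 − 4) = 12/68 ≈ 0.1765.

MAP estimate of p_C = 0.1765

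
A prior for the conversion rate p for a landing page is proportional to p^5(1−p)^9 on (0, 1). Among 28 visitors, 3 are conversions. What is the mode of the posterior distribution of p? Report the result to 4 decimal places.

p̂_MAP = 0.1905

The prior density ∝ p^5(1−p)^9 is the kernel of Beta(6, 10).
Data: 3 successes in 28 trials. The binomial likelihood contributes p^3(1−p)^25, so the posterior is Beta(6+3, 10+25) = Beta(9, 35).
For Beta(a, b) with a, b > 1 the mode is (a−1)/(a+b−2) = 8/42 ≈ 0.1905.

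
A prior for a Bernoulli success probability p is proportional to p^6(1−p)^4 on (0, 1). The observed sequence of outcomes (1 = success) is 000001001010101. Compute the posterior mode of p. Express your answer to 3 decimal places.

The prior density ∝ p^6(1−p)^4 is the kernel of Beta(7, 5).
Data: 5 successes in 15 trials (from the sequence). The binomial likelihood contributes p^5(1−p)^10, so the posterior is Beta(7+5, 5+10) = Beta(12, 15).
For Beta(a, b) with a, b > 1 the mode is (a−1)/(a+b−2) = 11/25 ≈ 0.440.

p̂_MAP = 0.440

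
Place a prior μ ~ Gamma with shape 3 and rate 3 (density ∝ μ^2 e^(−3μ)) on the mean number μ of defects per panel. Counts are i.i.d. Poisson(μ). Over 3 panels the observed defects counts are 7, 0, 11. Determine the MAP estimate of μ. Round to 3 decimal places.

μ̂_MAP = 3.333

Σxᵢ = 7+0+11 = 18, with n = 3.
Posterior ∝ μ^2e^(−3μ) · μ^18e^(−3μ) = μ^20e^(−6μ), i.e. Gamma(shape=21, rate=6).
The mode of a Gamma(a, b) with a ≥ 1 (shape–rate) is (a−1)/b = 20/6 ≈ 3.333.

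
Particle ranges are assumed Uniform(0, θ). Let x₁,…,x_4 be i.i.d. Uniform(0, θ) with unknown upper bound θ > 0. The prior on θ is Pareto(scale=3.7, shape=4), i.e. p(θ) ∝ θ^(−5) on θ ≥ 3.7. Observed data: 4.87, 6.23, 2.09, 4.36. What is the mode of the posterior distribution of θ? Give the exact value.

θ̂_MAP = 6.23

The Uniform(0, θ) likelihood is θ^(−n) for θ ≥ max(xᵢ), zero otherwise. Here max(xᵢ) = 6.23.
Posterior ∝ θ^(−5) · θ^(−4) = θ^(−9) on θ ≥ max(3.7, 6.23) = 6.23.
This density is strictly decreasing in θ, so the posterior mode lies at the lower boundary of the support.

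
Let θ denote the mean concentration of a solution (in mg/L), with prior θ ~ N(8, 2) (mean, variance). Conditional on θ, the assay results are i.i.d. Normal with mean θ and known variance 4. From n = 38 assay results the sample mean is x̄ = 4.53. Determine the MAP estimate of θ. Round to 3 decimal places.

n = 38, x̄ = 4.53.
For a Normal prior and Normal likelihood with known variance, the posterior is Normal; its mode equals its mean, the precision-weighted average.
Prior precision 1/σ₀² = 1/2 = 0.5; data precision n/σ² = 38/4 = 9.5.
θ̂ = (0.5·8 + 9.5·4.53) / (0.5 + 9.5) = 47.035/10 = 4.7035 ≈ 4.704.

θ̂_MAP = 4.704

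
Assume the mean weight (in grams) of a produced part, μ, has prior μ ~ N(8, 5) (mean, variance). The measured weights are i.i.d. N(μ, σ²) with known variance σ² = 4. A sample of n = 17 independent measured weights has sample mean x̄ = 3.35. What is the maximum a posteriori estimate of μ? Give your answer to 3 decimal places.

μ̂_MAP = 3.559

n = 17, x̄ = 3.35.
For a Normal prior and Normal likelihood with known variance, the posterior is Normal; its mode equals its mean, the precision-weighted average.
Prior precision 1/σ₀² = 1/5 = 0.2; data precision n/σ² = 17/4 = 4.25.
μ̂ = (0.2·8 + 4.25·3.35) / (0.2 + 4.25) = 15.8375/4.45 = 1267/356 ≈ 3.559.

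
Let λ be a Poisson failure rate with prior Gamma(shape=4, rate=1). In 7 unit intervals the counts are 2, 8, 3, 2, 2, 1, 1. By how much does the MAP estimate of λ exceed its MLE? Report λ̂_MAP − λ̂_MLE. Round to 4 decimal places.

Σxᵢ = 19. Posterior is Gamma(23, 8); MAP = (23−1)/8 = 22/8 ≈ 2.75000.
MLE = x̄ = 19/7 ≈ 2.71429.
Difference = 22/8 − 19/7 = 1/28 ≈ 0.0357.

MAP − MLE = 0.0357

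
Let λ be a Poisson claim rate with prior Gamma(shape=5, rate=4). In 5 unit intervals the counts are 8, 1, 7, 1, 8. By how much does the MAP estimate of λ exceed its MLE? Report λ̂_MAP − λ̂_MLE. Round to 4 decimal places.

Σxᵢ = 25. Posterior is Gamma(30, 9); MAP = (30−1)/9 = 29/9 ≈ 3.22222.
MLE = x̄ = 25/5 ≈ 5.00000.
Difference = 29/9 − 25/5 = -16/9 ≈ -1.7778.

MAP − MLE = -1.7778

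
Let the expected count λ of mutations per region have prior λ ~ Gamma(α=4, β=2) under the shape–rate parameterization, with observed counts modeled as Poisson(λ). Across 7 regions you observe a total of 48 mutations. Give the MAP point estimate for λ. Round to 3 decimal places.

Σxᵢ = 48, n = 7.
Posterior ∝ λ^3e^(−2λ) · λ^48e^(−7λ) = λ^51e^(−9λ), i.e. Gamma(shape=52, rate=9).
The mode of a Gamma(a, b) with a ≥ 1 (shape–rate) is (a−1)/b = 51/9 ≈ 5.667.

λ̂_MAP = 5.667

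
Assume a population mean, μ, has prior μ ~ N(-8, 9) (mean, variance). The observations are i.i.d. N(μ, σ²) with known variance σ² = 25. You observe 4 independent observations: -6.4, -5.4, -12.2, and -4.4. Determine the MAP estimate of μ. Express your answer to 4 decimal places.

μ̂_MAP = -7.4689

n = 4; x̄ = ((-6.4) + (-5.4) + (-12.2) + (-4.4))/4 = -28.4/4 = -7.1.
For a Normal prior and Normal likelihood with known variance, the posterior is Normal; its mode equals its mean, the precision-weighted average.
Prior precision 1/σ₀² = 1/9; data precision n/σ² = 4/25 = 0.16.
μ̂ = ((1/9)·(-8) + 0.16·(-7.1)) / (1/9 + 0.16) = (-2278/1125)/(61/225) = -2278/305 ≈ -7.4689.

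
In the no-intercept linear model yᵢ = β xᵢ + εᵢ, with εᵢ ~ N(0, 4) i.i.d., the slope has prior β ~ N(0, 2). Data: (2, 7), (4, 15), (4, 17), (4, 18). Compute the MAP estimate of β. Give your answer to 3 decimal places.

β̂_MAP = 3.963

log p(β | y) = −Σ(yᵢ − βxᵢ)²/(2·4) − β²/(2·2) + const.
Setting the derivative to zero: Σxᵢ(yᵢ − βxᵢ)/4 − β/2 = 0, so β = Σxᵢyᵢ / (Σxᵢ² + σ²/τ²).
Σxᵢyᵢ = 2·7 + 4·15 + 4·17 + 4·18 = 214; Σxᵢ² = 52; σ²/τ² = 2.
β̂_MAP = 214 / (52 + 2) = 214/54 ≈ 3.963.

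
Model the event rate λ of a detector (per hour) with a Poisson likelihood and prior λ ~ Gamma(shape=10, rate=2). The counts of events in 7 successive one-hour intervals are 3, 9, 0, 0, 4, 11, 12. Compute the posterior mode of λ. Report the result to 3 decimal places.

λ̂_MAP = 5.333

Σxᵢ = 3+9+0+0+4+11+12 = 39, with n = 7.
Posterior ∝ λ^9e^(−2λ) · λ^39e^(−7λ) = λ^48e^(−9λ), i.e. Gamma(shape=49, rate=9).
The mode of a Gamma(a, b) with a ≥ 1 (shape–rate) is (a−1)/b = 48/9 ≈ 5.333.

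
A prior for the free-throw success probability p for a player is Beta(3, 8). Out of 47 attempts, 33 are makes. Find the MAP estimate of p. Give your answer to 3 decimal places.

p̂_MAP = 0.625

Prior: Beta(3, 8).
Data: 33 successes in 47 trials. The binomial likelihood contributes p^33(1−p)^14, so the posterior is Beta(3+33, 8+14) = Beta(36, 22).
For Beta(a, b) with a, b > 1 the mode is (a−1)/(a+b−2) = 35/56 ≈ 0.625.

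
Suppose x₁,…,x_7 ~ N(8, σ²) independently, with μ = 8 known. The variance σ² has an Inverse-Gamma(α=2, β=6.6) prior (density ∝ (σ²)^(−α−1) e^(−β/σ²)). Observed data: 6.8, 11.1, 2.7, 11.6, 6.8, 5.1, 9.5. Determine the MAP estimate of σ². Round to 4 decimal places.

Sum of squared deviations about the known mean: SS = (6.8−8)² + (11.1−8)² + (2.7−8)² + (11.6−8)² + (6.8−8)² + (5.1−8)² + (9.5−8)² = 64.2.
The Normal likelihood contributes (σ²)^(−n/2) exp(−SS/(2σ²)), so the posterior is Inverse-Gamma(α + n/2, β + SS/2) = Inverse-Gamma(5.5, 38.7).
The mode of Inverse-Gamma(a, b) is b/(a+1) = 38.7/6.5 ≈ 5.9538.

σ̂²_MAP = 5.9538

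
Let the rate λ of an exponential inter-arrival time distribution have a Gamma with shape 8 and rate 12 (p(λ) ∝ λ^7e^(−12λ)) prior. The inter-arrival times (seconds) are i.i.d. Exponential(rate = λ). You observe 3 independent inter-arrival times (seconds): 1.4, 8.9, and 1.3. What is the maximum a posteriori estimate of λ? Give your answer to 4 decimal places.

λ̂_MAP = 0.4237

The Exponential(rate=λ) likelihood is ∝ λ^n e^(−λΣtᵢ). Here n = 3 and Σtᵢ = 1.4 + 8.9 + 1.3 = 11.6.
Posterior ∝ λ^7e^(−12λ) · λ^3e^(−11.6λ) = λ^10e^(−23.6λ), i.e. Gamma(11, 23.6).
Mode = (a−1)/b = 10/23.6 ≈ 0.4237.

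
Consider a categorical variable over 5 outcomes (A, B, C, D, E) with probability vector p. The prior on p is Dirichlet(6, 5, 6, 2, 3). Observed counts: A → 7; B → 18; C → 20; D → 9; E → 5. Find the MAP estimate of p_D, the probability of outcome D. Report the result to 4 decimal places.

MAP estimate of p_D = 0.1316

The posterior is Dirichlet(αᵢ + nᵢ) = Dirichlet(13, 23, 26, 11, 8).
For a Dirichlet(a₁,…,a_K) with all aᵢ > 1, the mode has j-th component (aⱼ − 1)/(Σaᵢ − K).
Here Σaᵢ = 81 and K = 5, so p_D = (11 − 1)/(81 − 5) = 10/76 ≈ 0.1316.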